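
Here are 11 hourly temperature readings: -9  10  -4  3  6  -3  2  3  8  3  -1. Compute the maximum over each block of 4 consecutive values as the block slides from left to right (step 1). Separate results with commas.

(-9, 10, -4, 3) → max 10
(10, -4, 3, 6) → max 10
(-4, 3, 6, -3) → max 6
(3, 6, -3, 2) → max 6
(6, -3, 2, 3) → max 6
(-3, 2, 3, 8) → max 8
(2, 3, 8, 3) → max 8
(3, 8, 3, -1) → max 8

10, 10, 6, 6, 6, 8, 8, 8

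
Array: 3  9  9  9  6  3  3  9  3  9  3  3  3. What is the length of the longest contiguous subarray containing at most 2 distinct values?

8

add 3: window [3] (1 distinct), len 1
add 9: window [3, 9] (2 distinct), len 2
add 9: window [3, 9, 9] (2 distinct), len 3
add 9: window [3, 9, 9, 9] (2 distinct), len 4
add 6: window [9, 9, 9, 6] (2 distinct), len 4
add 3: window [6, 3] (2 distinct), len 2
add 3: window [6, 3, 3] (2 distinct), len 3
add 9: window [3, 3, 9] (2 distinct), len 3
add 3: window [3, 3, 9, 3] (2 distinct), len 4
add 9: window [3, 3, 9, 3, 9] (2 distinct), len 5
add 3: window [3, 3, 9, 3, 9, 3] (2 distinct), len 6
add 3: window [3, 3, 9, 3, 9, 3, 3] (2 distinct), len 7
add 3: window [3, 3, 9, 3, 9, 3, 3, 3] (2 distinct), len 8
Longest length with ≤2 distinct: 8.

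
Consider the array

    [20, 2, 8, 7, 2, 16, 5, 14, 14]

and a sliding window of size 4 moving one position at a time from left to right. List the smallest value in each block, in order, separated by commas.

[20, 2, 8, 7] → min 2
[2, 8, 7, 2] → min 2
[8, 7, 2, 16] → min 2
[7, 2, 16, 5] → min 2
[2, 16, 5, 14] → min 2
[16, 5, 14, 14] → min 5

2, 2, 2, 2, 2, 5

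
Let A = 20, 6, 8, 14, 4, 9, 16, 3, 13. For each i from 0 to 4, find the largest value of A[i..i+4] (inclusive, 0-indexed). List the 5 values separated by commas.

20 6 8 14 4 → max 20
6 8 14 4 9 → max 14
8 14 4 9 16 → max 16
14 4 9 16 3 → max 16
4 9 16 3 13 → max 16

20, 14, 16, 16, 16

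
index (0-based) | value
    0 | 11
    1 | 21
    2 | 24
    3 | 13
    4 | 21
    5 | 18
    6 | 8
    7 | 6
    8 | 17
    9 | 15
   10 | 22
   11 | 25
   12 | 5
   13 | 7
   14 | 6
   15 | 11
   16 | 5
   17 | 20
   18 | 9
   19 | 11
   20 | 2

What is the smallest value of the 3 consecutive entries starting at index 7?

Elements at indices 7..9: 6, 17, 15
min(6, 17, 15) = 6

6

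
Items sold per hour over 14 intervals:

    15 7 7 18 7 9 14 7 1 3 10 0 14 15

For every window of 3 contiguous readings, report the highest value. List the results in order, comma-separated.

15, 18, 18, 18, 14, 14, 14, 7, 10, 10, 14, 15

(15, 7, 7) → max 15
(7, 7, 18) → max 18
(7, 18, 7) → max 18
(18, 7, 9) → max 18
(7, 9, 14) → max 14
(9, 14, 7) → max 14
(14, 7, 1) → max 14
(7, 1, 3) → max 7
(1, 3, 10) → max 10
(3, 10, 0) → max 10
(10, 0, 14) → max 14
(0, 14, 15) → max 15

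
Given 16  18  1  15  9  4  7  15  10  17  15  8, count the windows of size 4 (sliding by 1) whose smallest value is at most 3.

3

[16, 18, 1, 15] → min 1  ≤ 3 ✓
[18, 1, 15, 9] → min 1  ≤ 3 ✓
[1, 15, 9, 4] → min 1  ≤ 3 ✓
[15, 9, 4, 7] → min 4
[9, 4, 7, 15] → min 4
[4, 7, 15, 10] → min 4
[7, 15, 10, 17] → min 7
[15, 10, 17, 15] → min 10
[10, 17, 15, 8] → min 8
3 windows satisfy the condition.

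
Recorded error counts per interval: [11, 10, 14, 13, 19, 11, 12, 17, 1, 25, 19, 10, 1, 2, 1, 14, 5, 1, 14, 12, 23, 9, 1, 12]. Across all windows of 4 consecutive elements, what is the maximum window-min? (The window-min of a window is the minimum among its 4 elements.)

11

(11, 10, 14, 13) → min 10
(10, 14, 13, 19) → min 10
(14, 13, 19, 11) → min 11
(13, 19, 11, 12) → min 11
(19, 11, 12, 17) → min 11
(11, 12, 17, 1) → min 1
(12, 17, 1, 25) → min 1
(17, 1, 25, 19) → min 1
(1, 25, 19, 10) → min 1
(25, 19, 10, 1) → min 1
(19, 10, 1, 2) → min 1
(10, 1, 2, 1) → min 1
(1, 2, 1, 14) → min 1
(2, 1, 14, 5) → min 1
(1, 14, 5, 1) → min 1
(14, 5, 1, 14) → min 1
(5, 1, 14, 12) → min 1
(1, 14, 12, 23) → min 1
(14, 12, 23, 9) → min 9
(12, 23, 9, 1) → min 1
(23, 9, 1, 12) → min 1
Maximum of these is 11.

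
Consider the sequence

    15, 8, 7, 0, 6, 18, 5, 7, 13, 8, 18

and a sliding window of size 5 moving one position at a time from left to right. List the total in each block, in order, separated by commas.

36, 39, 36, 36, 49, 51, 51

15 8 7 0 6 → sum 36
8 7 0 6 18 → sum 39
7 0 6 18 5 → sum 36
0 6 18 5 7 → sum 36
6 18 5 7 13 → sum 49
18 5 7 13 8 → sum 51
5 7 13 8 18 → sum 51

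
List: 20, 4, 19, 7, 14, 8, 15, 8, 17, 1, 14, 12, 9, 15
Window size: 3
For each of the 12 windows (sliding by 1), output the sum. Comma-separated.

(20, 4, 19) → sum 43
(4, 19, 7) → sum 30
(19, 7, 14) → sum 40
(7, 14, 8) → sum 29
(14, 8, 15) → sum 37
(8, 15, 8) → sum 31
(15, 8, 17) → sum 40
(8, 17, 1) → sum 26
(17, 1, 14) → sum 32
(1, 14, 12) → sum 27
(14, 12, 9) → sum 35
(12, 9, 15) → sum 36

43, 30, 40, 29, 37, 31, 40, 26, 32, 27, 35, 36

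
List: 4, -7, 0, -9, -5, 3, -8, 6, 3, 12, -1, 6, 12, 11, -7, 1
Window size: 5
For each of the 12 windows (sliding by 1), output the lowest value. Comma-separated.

(4, -7, 0, -9, -5) → min -9
(-7, 0, -9, -5, 3) → min -9
(0, -9, -5, 3, -8) → min -9
(-9, -5, 3, -8, 6) → min -9
(-5, 3, -8, 6, 3) → min -8
(3, -8, 6, 3, 12) → min -8
(-8, 6, 3, 12, -1) → min -8
(6, 3, 12, -1, 6) → min -1
(3, 12, -1, 6, 12) → min -1
(12, -1, 6, 12, 11) → min -1
(-1, 6, 12, 11, -7) → min -7
(6, 12, 11, -7, 1) → min -7

-9, -9, -9, -9, -8, -8, -8, -1, -1, -1, -7, -7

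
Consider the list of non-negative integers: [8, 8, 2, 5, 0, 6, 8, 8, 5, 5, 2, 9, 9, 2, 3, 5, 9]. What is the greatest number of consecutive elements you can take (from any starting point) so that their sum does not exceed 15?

4

→ 8: sum 8, len 1
→ 8 (dropped 8): sum 8, len 1
→ 2: sum 10, len 2
→ 5: sum 15, len 3
→ 0: sum 15, len 4
→ 6 (dropped 8): sum 13, len 4
→ 8 (dropped 2, 5): sum 14, len 3
→ 8 (dropped 0, 6, 8): sum 8, len 1
→ 5: sum 13, len 2
→ 5 (dropped 8): sum 10, len 2
→ 2: sum 12, len 3
→ 9 (dropped 5, 5): sum 11, len 2
→ 9 (dropped 2, 9): sum 9, len 1
→ 2: sum 11, len 2
→ 3: sum 14, len 3
→ 5 (dropped 9): sum 10, len 3
→ 9 (dropped 2, 3): sum 14, len 2
Longest length seen: 4.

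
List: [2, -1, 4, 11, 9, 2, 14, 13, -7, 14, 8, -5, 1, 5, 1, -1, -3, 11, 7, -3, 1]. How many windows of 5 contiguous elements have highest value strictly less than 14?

9

2 -1 4 11 9 → max 11  < 14 ✓
-1 4 11 9 2 → max 11  < 14 ✓
4 11 9 2 14 → max 14
11 9 2 14 13 → max 14
9 2 14 13 -7 → max 14
2 14 13 -7 14 → max 14
14 13 -7 14 8 → max 14
13 -7 14 8 -5 → max 14
-7 14 8 -5 1 → max 14
14 8 -5 1 5 → max 14
8 -5 1 5 1 → max 8  < 14 ✓
-5 1 5 1 -1 → max 5  < 14 ✓
1 5 1 -1 -3 → max 5  < 14 ✓
5 1 -1 -3 11 → max 11  < 14 ✓
1 -1 -3 11 7 → max 11  < 14 ✓
-1 -3 11 7 -3 → max 11  < 14 ✓
-3 11 7 -3 1 → max 11  < 14 ✓
9 windows satisfy the condition.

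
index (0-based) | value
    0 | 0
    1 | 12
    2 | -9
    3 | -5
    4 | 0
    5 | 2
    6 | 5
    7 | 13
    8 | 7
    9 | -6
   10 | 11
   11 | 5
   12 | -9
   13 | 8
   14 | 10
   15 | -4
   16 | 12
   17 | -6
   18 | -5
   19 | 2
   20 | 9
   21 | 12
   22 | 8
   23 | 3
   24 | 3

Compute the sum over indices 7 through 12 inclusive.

Elements at indices 7..12: 13, 7, -6, 11, 5, -9
sum(13, 7, -6, 11, 5, -9) = 21

21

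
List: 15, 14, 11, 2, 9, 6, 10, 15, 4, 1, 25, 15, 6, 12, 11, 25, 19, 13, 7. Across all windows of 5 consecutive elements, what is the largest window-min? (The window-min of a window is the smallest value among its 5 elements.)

11

Window mins for each of the 15 positions:
15 14 11 2 9 → min 2
14 11 2 9 6 → min 2
11 2 9 6 10 → min 2
2 9 6 10 15 → min 2
9 6 10 15 4 → min 4
6 10 15 4 1 → min 1
10 15 4 1 25 → min 1
15 4 1 25 15 → min 1
4 1 25 15 6 → min 1
1 25 15 6 12 → min 1
25 15 6 12 11 → min 6
15 6 12 11 25 → min 6
6 12 11 25 19 → min 6
12 11 25 19 13 → min 11
11 25 19 13 7 → min 7
Largest of these is 11.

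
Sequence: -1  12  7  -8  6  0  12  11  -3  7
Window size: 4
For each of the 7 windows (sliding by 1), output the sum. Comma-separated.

10, 17, 5, 10, 29, 20, 27

[-1, 12, 7, -8] → sum 10
[12, 7, -8, 6] → sum 17
[7, -8, 6, 0] → sum 5
[-8, 6, 0, 12] → sum 10
[6, 0, 12, 11] → sum 29
[0, 12, 11, -3] → sum 20
[12, 11, -3, 7] → sum 27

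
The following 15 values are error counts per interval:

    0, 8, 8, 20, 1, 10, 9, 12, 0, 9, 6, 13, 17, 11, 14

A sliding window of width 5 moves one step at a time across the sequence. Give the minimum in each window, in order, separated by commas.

[0, 8, 8, 20, 1] → min 0
[8, 8, 20, 1, 10] → min 1
[8, 20, 1, 10, 9] → min 1
[20, 1, 10, 9, 12] → min 1
[1, 10, 9, 12, 0] → min 0
[10, 9, 12, 0, 9] → min 0
[9, 12, 0, 9, 6] → min 0
[12, 0, 9, 6, 13] → min 0
[0, 9, 6, 13, 17] → min 0
[9, 6, 13, 17, 11] → min 6
[6, 13, 17, 11, 14] → min 6

0, 1, 1, 1, 0, 0, 0, 0, 0, 6, 6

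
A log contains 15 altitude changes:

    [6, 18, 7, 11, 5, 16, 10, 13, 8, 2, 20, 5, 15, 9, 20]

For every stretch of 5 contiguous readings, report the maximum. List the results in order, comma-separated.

18, 18, 16, 16, 16, 16, 20, 20, 20, 20, 20

Sliding a size-5 window across the 15 values:
[6, 18, 7, 11, 5] → max 18
[18, 7, 11, 5, 16] → max 18
[7, 11, 5, 16, 10] → max 16
[11, 5, 16, 10, 13] → max 16
[5, 16, 10, 13, 8] → max 16
[16, 10, 13, 8, 2] → max 16
[10, 13, 8, 2, 20] → max 20
[13, 8, 2, 20, 5] → max 20
[8, 2, 20, 5, 15] → max 20
[2, 20, 5, 15, 9] → max 20
[20, 5, 15, 9, 20] → max 20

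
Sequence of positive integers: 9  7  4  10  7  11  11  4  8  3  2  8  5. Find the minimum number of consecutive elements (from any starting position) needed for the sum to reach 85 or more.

13

add 9: running sum 9 < 85
add 7: running sum 16 < 85
add 4: running sum 20 < 85
add 10: running sum 30 < 85
add 7: running sum 37 < 85
add 11: running sum 48 < 85
add 11: running sum 59 < 85
add 4: running sum 63 < 85
add 8: running sum 71 < 85
add 3: running sum 74 < 85
add 2: running sum 76 < 85
add 8: running sum 84 < 85
add 5: shortest ending here [9, 7, 4, 10, 7, 11, 11, 4, 8, 3, 2, 8, 5] sum 89, len 13
Shortest qualifying length: 13.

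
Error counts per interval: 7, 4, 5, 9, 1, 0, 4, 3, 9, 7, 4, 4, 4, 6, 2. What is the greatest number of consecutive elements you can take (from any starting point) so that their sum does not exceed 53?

[7] sum 7 len 1
[7, 4] sum 11 len 2
[7, 4, 5] sum 16 len 3
[7, 4, 5, 9] sum 25 len 4
[7, 4, 5, 9, 1] sum 26 len 5
[7, 4, 5, 9, 1, 0] sum 26 len 6
[7, 4, 5, 9, 1, 0, 4] sum 30 len 7
[7, 4, 5, 9, 1, 0, 4, 3] sum 33 len 8
[7, 4, 5, 9, 1, 0, 4, 3, 9] sum 42 len 9
[7, 4, 5, 9, 1, 0, 4, 3, 9, 7] sum 49 len 10
[7, 4, 5, 9, 1, 0, 4, 3, 9, 7, 4] sum 53 len 11
[4, 5, 9, 1, 0, 4, 3, 9, 7, 4, 4] sum 50 len 11
[5, 9, 1, 0, 4, 3, 9, 7, 4, 4, 4] sum 50 len 11
[9, 1, 0, 4, 3, 9, 7, 4, 4, 4, 6] sum 51 len 11
[9, 1, 0, 4, 3, 9, 7, 4, 4, 4, 6, 2] sum 53 len 12
Longest length seen: 12.

12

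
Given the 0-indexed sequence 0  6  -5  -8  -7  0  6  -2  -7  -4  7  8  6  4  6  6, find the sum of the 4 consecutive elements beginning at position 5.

Elements at indices 5..8: 0, 6, -2, -7
sum(0, 6, -2, -7) = -3

-3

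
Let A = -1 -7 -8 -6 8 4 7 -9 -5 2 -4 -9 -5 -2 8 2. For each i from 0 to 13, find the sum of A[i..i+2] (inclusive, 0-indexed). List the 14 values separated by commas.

Sliding a size-3 window across the 16 values:
[-1, -7, -8] → sum -16
[-7, -8, -6] → sum -21
[-8, -6, 8] → sum -6
[-6, 8, 4] → sum 6
[8, 4, 7] → sum 19
[4, 7, -9] → sum 2
[7, -9, -5] → sum -7
[-9, -5, 2] → sum -12
[-5, 2, -4] → sum -7
[2, -4, -9] → sum -11
[-4, -9, -5] → sum -18
[-9, -5, -2] → sum -16
[-5, -2, 8] → sum 1
[-2, 8, 2] → sum 8

-16, -21, -6, 6, 19, 2, -7, -12, -7, -11, -18, -16, 1, 8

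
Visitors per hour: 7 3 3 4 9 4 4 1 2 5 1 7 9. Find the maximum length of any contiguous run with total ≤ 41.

10

Extend to the right; shrink from the left whenever the sum exceeds 41:
→ 7: sum 7, len 1
→ 3: sum 10, len 2
→ 3: sum 13, len 3
→ 4: sum 17, len 4
→ 9: sum 26, len 5
→ 4: sum 30, len 6
→ 4: sum 34, len 7
→ 1: sum 35, len 8
→ 2: sum 37, len 9
→ 5 (dropped 7): sum 35, len 9
→ 1: sum 36, len 10
→ 7 (dropped 3): sum 40, len 10
→ 9 (dropped 3, 4, 9): sum 33, len 8
Longest length seen: 10.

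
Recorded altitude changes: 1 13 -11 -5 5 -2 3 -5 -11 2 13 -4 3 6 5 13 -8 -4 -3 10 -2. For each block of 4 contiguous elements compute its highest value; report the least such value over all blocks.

Each size-4 window and its max:
(1, 13, -11, -5) → max 13
(13, -11, -5, 5) → max 13
(-11, -5, 5, -2) → max 5
(-5, 5, -2, 3) → max 5
(5, -2, 3, -5) → max 5
(-2, 3, -5, -11) → max 3
(3, -5, -11, 2) → max 3
(-5, -11, 2, 13) → max 13
(-11, 2, 13, -4) → max 13
(2, 13, -4, 3) → max 13
(13, -4, 3, 6) → max 13
(-4, 3, 6, 5) → max 6
(3, 6, 5, 13) → max 13
(6, 5, 13, -8) → max 13
(5, 13, -8, -4) → max 13
(13, -8, -4, -3) → max 13
(-8, -4, -3, 10) → max 10
(-4, -3, 10, -2) → max 10
Least of these is 3.

3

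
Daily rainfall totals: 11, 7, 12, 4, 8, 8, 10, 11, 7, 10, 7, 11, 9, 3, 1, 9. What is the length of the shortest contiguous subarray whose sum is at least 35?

add 11: running sum 11 < 35
add 7: running sum 18 < 35
add 12: running sum 30 < 35
add 4: running sum 34 < 35
end 4: [11, 7, 12, 4, 8] sum 42, len 5
end 5: [7, 12, 4, 8, 8] sum 39, len 5
end 6: [12, 4, 8, 8, 10] sum 42, len 5
end 7: [8, 8, 10, 11] sum 37, len 4
end 8: [8, 10, 11, 7] sum 36, len 4
end 9: [10, 11, 7, 10] sum 38, len 4
end 10: [11, 7, 10, 7] sum 35, len 4
end 11: [7, 10, 7, 11] sum 35, len 4
end 12: [10, 7, 11, 9] sum 37, len 4
end 13: [10, 7, 11, 9, 3] sum 40, len 5
end 14: [10, 7, 11, 9, 3, 1] sum 41, len 6
end 15: [7, 11, 9, 3, 1, 9] sum 40, len 6
Shortest qualifying length: 4.

4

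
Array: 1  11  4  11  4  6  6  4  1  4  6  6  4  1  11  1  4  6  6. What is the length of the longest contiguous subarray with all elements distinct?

4

[1] len 1
[1, 11] len 2
[1, 11, 4] len 3
[4, 11] len 2
[11, 4] len 2
[11, 4, 6] len 3
[6] len 1
[6, 4] len 2
[6, 4, 1] len 3
[1, 4] len 2
[1, 4, 6] len 3
[6] len 1
[6, 4] len 2
[6, 4, 1] len 3
[6, 4, 1, 11] len 4
[11, 1] len 2
[11, 1, 4] len 3
[11, 1, 4, 6] len 4
[6] len 1
Longest all-distinct length: 4.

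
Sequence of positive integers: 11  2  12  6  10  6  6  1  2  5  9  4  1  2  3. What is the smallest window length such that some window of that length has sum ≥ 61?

10

add 11: running sum 11 < 61
add 2: running sum 13 < 61
add 12: running sum 25 < 61
add 6: running sum 31 < 61
add 10: running sum 41 < 61
add 6: running sum 47 < 61
add 6: running sum 53 < 61
add 1: running sum 54 < 61
add 2: running sum 56 < 61
add 5: shortest ending here [11, 2, 12, 6, 10, 6, 6, 1, 2, 5] sum 61, len 10
add 9: shortest ending here [11, 2, 12, 6, 10, 6, 6, 1, 2, 5, 9] sum 70, len 11
add 4: shortest ending here [12, 6, 10, 6, 6, 1, 2, 5, 9, 4] sum 61, len 10
add 1: shortest ending here [12, 6, 10, 6, 6, 1, 2, 5, 9, 4, 1] sum 62, len 11
add 2: shortest ending here [12, 6, 10, 6, 6, 1, 2, 5, 9, 4, 1, 2] sum 64, len 12
add 3: shortest ending here [12, 6, 10, 6, 6, 1, 2, 5, 9, 4, 1, 2, 3] sum 67, len 13
Shortest qualifying length: 10.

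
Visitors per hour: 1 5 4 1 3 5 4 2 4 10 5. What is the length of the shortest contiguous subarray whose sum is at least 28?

add 1: running sum 1 < 28
add 5: running sum 6 < 28
add 4: running sum 10 < 28
add 1: running sum 11 < 28
add 3: running sum 14 < 28
add 5: running sum 19 < 28
add 4: running sum 23 < 28
add 2: running sum 25 < 28
add 4: shortest ending here [5, 4, 1, 3, 5, 4, 2, 4] sum 28, len 8
add 10: shortest ending here [3, 5, 4, 2, 4, 10] sum 28, len 6
add 5: shortest ending here [5, 4, 2, 4, 10, 5] sum 30, len 6
Shortest qualifying length: 6.

6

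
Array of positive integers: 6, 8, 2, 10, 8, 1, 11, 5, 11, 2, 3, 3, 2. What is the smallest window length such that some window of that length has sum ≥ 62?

Extend right; whenever the sum reaches 62, record the length and shrink from the left:
add 6: running sum 6 < 62
add 8: running sum 14 < 62
add 2: running sum 16 < 62
add 10: running sum 26 < 62
add 8: running sum 34 < 62
add 1: running sum 35 < 62
add 11: running sum 46 < 62
add 5: running sum 51 < 62
end 8: [6, 8, 2, 10, 8, 1, 11, 5, 11] sum 62, len 9
end 9: [6, 8, 2, 10, 8, 1, 11, 5, 11, 2] sum 64, len 10
end 10: [6, 8, 2, 10, 8, 1, 11, 5, 11, 2, 3] sum 67, len 11
end 11: [8, 2, 10, 8, 1, 11, 5, 11, 2, 3, 3] sum 64, len 11
end 12: [8, 2, 10, 8, 1, 11, 5, 11, 2, 3, 3, 2] sum 66, len 12
Shortest qualifying length: 9.

9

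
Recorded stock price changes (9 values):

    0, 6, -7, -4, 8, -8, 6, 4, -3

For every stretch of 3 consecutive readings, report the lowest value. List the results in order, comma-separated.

-7, -7, -7, -8, -8, -8, -3

[0, 6, -7] → min -7
[6, -7, -4] → min -7
[-7, -4, 8] → min -7
[-4, 8, -8] → min -8
[8, -8, 6] → min -8
[-8, 6, 4] → min -8
[6, 4, -3] → min -3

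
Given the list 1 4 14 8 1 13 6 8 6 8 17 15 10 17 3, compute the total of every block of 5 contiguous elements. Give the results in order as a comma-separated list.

[1, 4, 14, 8, 1] → sum 28
[4, 14, 8, 1, 13] → sum 40
[14, 8, 1, 13, 6] → sum 42
[8, 1, 13, 6, 8] → sum 36
[1, 13, 6, 8, 6] → sum 34
[13, 6, 8, 6, 8] → sum 41
[6, 8, 6, 8, 17] → sum 45
[8, 6, 8, 17, 15] → sum 54
[6, 8, 17, 15, 10] → sum 56
[8, 17, 15, 10, 17] → sum 67
[17, 15, 10, 17, 3] → sum 62

28, 40, 42, 36, 34, 41, 45, 54, 56, 67, 62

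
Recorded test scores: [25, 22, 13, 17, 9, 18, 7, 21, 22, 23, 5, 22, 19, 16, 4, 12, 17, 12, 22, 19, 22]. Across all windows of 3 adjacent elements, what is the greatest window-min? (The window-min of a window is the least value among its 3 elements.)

21

25 22 13 → min 13
22 13 17 → min 13
13 17 9 → min 9
17 9 18 → min 9
9 18 7 → min 7
18 7 21 → min 7
7 21 22 → min 7
21 22 23 → min 21
22 23 5 → min 5
23 5 22 → min 5
5 22 19 → min 5
22 19 16 → min 16
19 16 4 → min 4
16 4 12 → min 4
4 12 17 → min 4
12 17 12 → min 12
17 12 22 → min 12
12 22 19 → min 12
22 19 22 → min 19
Greatest of these is 21.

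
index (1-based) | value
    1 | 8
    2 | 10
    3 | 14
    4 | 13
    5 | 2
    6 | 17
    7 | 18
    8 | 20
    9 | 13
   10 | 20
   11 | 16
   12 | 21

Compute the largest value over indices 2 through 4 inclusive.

Elements at indices 2..4: 10, 14, 13
max(10, 14, 13) = 14

14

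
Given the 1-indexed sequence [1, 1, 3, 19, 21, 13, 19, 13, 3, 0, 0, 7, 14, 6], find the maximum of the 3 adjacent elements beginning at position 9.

3

Elements at indices 9..11: 3, 0, 0
max(3, 0, 0) = 3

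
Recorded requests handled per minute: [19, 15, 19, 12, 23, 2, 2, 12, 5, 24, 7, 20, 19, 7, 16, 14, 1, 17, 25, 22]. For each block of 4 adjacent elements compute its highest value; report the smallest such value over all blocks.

19 15 19 12 → max 19
15 19 12 23 → max 23
19 12 23 2 → max 23
12 23 2 2 → max 23
23 2 2 12 → max 23
2 2 12 5 → max 12
2 12 5 24 → max 24
12 5 24 7 → max 24
5 24 7 20 → max 24
24 7 20 19 → max 24
7 20 19 7 → max 20
20 19 7 16 → max 20
19 7 16 14 → max 19
7 16 14 1 → max 16
16 14 1 17 → max 17
14 1 17 25 → max 25
1 17 25 22 → max 25
Smallest of these is 12.

12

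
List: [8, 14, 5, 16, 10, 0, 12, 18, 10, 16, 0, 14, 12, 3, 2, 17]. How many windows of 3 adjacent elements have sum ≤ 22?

8 14 5 → sum 27
14 5 16 → sum 35
5 16 10 → sum 31
16 10 0 → sum 26
10 0 12 → sum 22  ≤ 22 ✓
0 12 18 → sum 30
12 18 10 → sum 40
18 10 16 → sum 44
10 16 0 → sum 26
16 0 14 → sum 30
0 14 12 → sum 26
14 12 3 → sum 29
12 3 2 → sum 17  ≤ 22 ✓
3 2 17 → sum 22  ≤ 22 ✓
3 windows satisfy the condition.

3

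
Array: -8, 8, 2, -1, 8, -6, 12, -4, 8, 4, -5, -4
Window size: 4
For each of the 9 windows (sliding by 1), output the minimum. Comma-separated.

[-8, 8, 2, -1] → min -8
[8, 2, -1, 8] → min -1
[2, -1, 8, -6] → min -6
[-1, 8, -6, 12] → min -6
[8, -6, 12, -4] → min -6
[-6, 12, -4, 8] → min -6
[12, -4, 8, 4] → min -4
[-4, 8, 4, -5] → min -5
[8, 4, -5, -4] → min -5

-8, -1, -6, -6, -6, -6, -4, -5, -5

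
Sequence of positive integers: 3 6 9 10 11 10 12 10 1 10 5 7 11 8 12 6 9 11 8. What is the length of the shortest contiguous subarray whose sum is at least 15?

2

add 3: running sum 3 < 15
add 6: running sum 9 < 15
end 2: [6, 9] sum 15, len 2
end 3: [9, 10] sum 19, len 2
end 4: [10, 11] sum 21, len 2
end 5: [11, 10] sum 21, len 2
end 6: [10, 12] sum 22, len 2
end 7: [12, 10] sum 22, len 2
end 8: [12, 10, 1] sum 23, len 3
end 9: [10, 1, 10] sum 21, len 3
end 10: [10, 5] sum 15, len 2
end 11: [10, 5, 7] sum 22, len 3
end 12: [7, 11] sum 18, len 2
end 13: [11, 8] sum 19, len 2
end 14: [8, 12] sum 20, len 2
end 15: [12, 6] sum 18, len 2
end 16: [6, 9] sum 15, len 2
end 17: [9, 11] sum 20, len 2
end 18: [11, 8] sum 19, len 2
Shortest qualifying length: 2.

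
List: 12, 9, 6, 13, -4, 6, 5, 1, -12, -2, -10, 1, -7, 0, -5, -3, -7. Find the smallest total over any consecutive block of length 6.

-30

[12, 9, 6, 13, -4, 6] → sum 42
[9, 6, 13, -4, 6, 5] → sum 35
[6, 13, -4, 6, 5, 1] → sum 27
[13, -4, 6, 5, 1, -12] → sum 9
[-4, 6, 5, 1, -12, -2] → sum -6
[6, 5, 1, -12, -2, -10] → sum -12
[5, 1, -12, -2, -10, 1] → sum -17
[1, -12, -2, -10, 1, -7] → sum -29
[-12, -2, -10, 1, -7, 0] → sum -30
[-2, -10, 1, -7, 0, -5] → sum -23
[-10, 1, -7, 0, -5, -3] → sum -24
[1, -7, 0, -5, -3, -7] → sum -21
Smallest of these is -30.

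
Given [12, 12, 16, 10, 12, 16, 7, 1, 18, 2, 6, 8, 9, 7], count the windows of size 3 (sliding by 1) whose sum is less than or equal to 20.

(12, 12, 16) → sum 40
(12, 16, 10) → sum 38
(16, 10, 12) → sum 38
(10, 12, 16) → sum 38
(12, 16, 7) → sum 35
(16, 7, 1) → sum 24
(7, 1, 18) → sum 26
(1, 18, 2) → sum 21
(18, 2, 6) → sum 26
(2, 6, 8) → sum 16  ≤ 20 ✓
(6, 8, 9) → sum 23
(8, 9, 7) → sum 24
1 window satisfy the condition.

1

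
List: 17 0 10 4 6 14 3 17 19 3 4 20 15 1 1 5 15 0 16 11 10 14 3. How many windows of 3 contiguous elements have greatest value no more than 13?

[17, 0, 10] → max 17
[0, 10, 4] → max 10  ≤ 13 ✓
[10, 4, 6] → max 10  ≤ 13 ✓
[4, 6, 14] → max 14
[6, 14, 3] → max 14
[14, 3, 17] → max 17
[3, 17, 19] → max 19
[17, 19, 3] → max 19
[19, 3, 4] → max 19
[3, 4, 20] → max 20
[4, 20, 15] → max 20
[20, 15, 1] → max 20
[15, 1, 1] → max 15
[1, 1, 5] → max 5  ≤ 13 ✓
[1, 5, 15] → max 15
[5, 15, 0] → max 15
[15, 0, 16] → max 16
[0, 16, 11] → max 16
[16, 11, 10] → max 16
[11, 10, 14] → max 14
[10, 14, 3] → max 14
3 windows satisfy the condition.

3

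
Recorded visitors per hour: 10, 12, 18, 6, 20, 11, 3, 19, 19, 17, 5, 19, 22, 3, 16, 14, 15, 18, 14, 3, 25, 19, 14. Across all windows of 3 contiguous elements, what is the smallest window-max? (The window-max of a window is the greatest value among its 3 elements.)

16

(10, 12, 18) → max 18
(12, 18, 6) → max 18
(18, 6, 20) → max 20
(6, 20, 11) → max 20
(20, 11, 3) → max 20
(11, 3, 19) → max 19
(3, 19, 19) → max 19
(19, 19, 17) → max 19
(19, 17, 5) → max 19
(17, 5, 19) → max 19
(5, 19, 22) → max 22
(19, 22, 3) → max 22
(22, 3, 16) → max 22
(3, 16, 14) → max 16
(16, 14, 15) → max 16
(14, 15, 18) → max 18
(15, 18, 14) → max 18
(18, 14, 3) → max 18
(14, 3, 25) → max 25
(3, 25, 19) → max 25
(25, 19, 14) → max 25
Smallest of these is 16.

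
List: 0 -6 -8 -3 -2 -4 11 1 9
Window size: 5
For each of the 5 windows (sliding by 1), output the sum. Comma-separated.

-19, -23, -6, 3, 15

(0, -6, -8, -3, -2) → sum -19
(-6, -8, -3, -2, -4) → sum -23
(-8, -3, -2, -4, 11) → sum -6
(-3, -2, -4, 11, 1) → sum 3
(-2, -4, 11, 1, 9) → sum 15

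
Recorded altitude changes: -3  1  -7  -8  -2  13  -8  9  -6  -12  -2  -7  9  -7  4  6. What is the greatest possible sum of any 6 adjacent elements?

-3 1 -7 -8 -2 13 → sum -6
1 -7 -8 -2 13 -8 → sum -11
-7 -8 -2 13 -8 9 → sum -3
-8 -2 13 -8 9 -6 → sum -2
-2 13 -8 9 -6 -12 → sum -6
13 -8 9 -6 -12 -2 → sum -6
-8 9 -6 -12 -2 -7 → sum -26
9 -6 -12 -2 -7 9 → sum -9
-6 -12 -2 -7 9 -7 → sum -25
-12 -2 -7 9 -7 4 → sum -15
-2 -7 9 -7 4 6 → sum 3
Greatest of these is 3.

3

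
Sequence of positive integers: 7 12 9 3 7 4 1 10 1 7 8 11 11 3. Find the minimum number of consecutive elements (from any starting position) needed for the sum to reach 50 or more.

7

add 7: running sum 7 < 50
add 12: running sum 19 < 50
add 9: running sum 28 < 50
add 3: running sum 31 < 50
add 7: running sum 38 < 50
add 4: running sum 42 < 50
add 1: running sum 43 < 50
end 7: [7, 12, 9, 3, 7, 4, 1, 10] sum 53, len 8
end 8: [7, 12, 9, 3, 7, 4, 1, 10, 1] sum 54, len 9
end 9: [12, 9, 3, 7, 4, 1, 10, 1, 7] sum 54, len 9
end 10: [9, 3, 7, 4, 1, 10, 1, 7, 8] sum 50, len 9
end 11: [3, 7, 4, 1, 10, 1, 7, 8, 11] sum 52, len 9
end 12: [4, 1, 10, 1, 7, 8, 11, 11] sum 53, len 8
end 13: [10, 1, 7, 8, 11, 11, 3] sum 51, len 7
Shortest qualifying length: 7.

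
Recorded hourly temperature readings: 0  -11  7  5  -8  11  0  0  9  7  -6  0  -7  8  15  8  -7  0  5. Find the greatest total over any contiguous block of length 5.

27

[0, -11, 7, 5, -8] → sum -7
[-11, 7, 5, -8, 11] → sum 4
[7, 5, -8, 11, 0] → sum 15
[5, -8, 11, 0, 0] → sum 8
[-8, 11, 0, 0, 9] → sum 12
[11, 0, 0, 9, 7] → sum 27
[0, 0, 9, 7, -6] → sum 10
[0, 9, 7, -6, 0] → sum 10
[9, 7, -6, 0, -7] → sum 3
[7, -6, 0, -7, 8] → sum 2
[-6, 0, -7, 8, 15] → sum 10
[0, -7, 8, 15, 8] → sum 24
[-7, 8, 15, 8, -7] → sum 17
[8, 15, 8, -7, 0] → sum 24
[15, 8, -7, 0, 5] → sum 21
Greatest of these is 27.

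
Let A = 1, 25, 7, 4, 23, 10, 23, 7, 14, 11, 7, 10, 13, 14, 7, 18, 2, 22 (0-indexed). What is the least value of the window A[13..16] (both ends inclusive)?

Elements at indices 13..16: 14, 7, 18, 2
min(14, 7, 18, 2) = 2

2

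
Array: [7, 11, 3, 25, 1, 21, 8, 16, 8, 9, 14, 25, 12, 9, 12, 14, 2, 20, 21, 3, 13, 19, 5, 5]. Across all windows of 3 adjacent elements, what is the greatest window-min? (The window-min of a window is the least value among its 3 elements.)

Window mins for each of the 22 positions:
(7, 11, 3) → min 3
(11, 3, 25) → min 3
(3, 25, 1) → min 1
(25, 1, 21) → min 1
(1, 21, 8) → min 1
(21, 8, 16) → min 8
(8, 16, 8) → min 8
(16, 8, 9) → min 8
(8, 9, 14) → min 8
(9, 14, 25) → min 9
(14, 25, 12) → min 12
(25, 12, 9) → min 9
(12, 9, 12) → min 9
(9, 12, 14) → min 9
(12, 14, 2) → min 2
(14, 2, 20) → min 2
(2, 20, 21) → min 2
(20, 21, 3) → min 3
(21, 3, 13) → min 3
(3, 13, 19) → min 3
(13, 19, 5) → min 5
(19, 5, 5) → min 5
Greatest of these is 12.

12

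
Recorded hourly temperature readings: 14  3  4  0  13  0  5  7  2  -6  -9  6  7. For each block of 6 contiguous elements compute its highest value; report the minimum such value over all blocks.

7

Window maxs for each of the 8 positions:
[14, 3, 4, 0, 13, 0] → max 14
[3, 4, 0, 13, 0, 5] → max 13
[4, 0, 13, 0, 5, 7] → max 13
[0, 13, 0, 5, 7, 2] → max 13
[13, 0, 5, 7, 2, -6] → max 13
[0, 5, 7, 2, -6, -9] → max 7
[5, 7, 2, -6, -9, 6] → max 7
[7, 2, -6, -9, 6, 7] → max 7
Minimum of these is 7.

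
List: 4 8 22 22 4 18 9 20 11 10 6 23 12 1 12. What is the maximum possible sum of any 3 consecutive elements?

52

[4, 8, 22] → sum 34
[8, 22, 22] → sum 52
[22, 22, 4] → sum 48
[22, 4, 18] → sum 44
[4, 18, 9] → sum 31
[18, 9, 20] → sum 47
[9, 20, 11] → sum 40
[20, 11, 10] → sum 41
[11, 10, 6] → sum 27
[10, 6, 23] → sum 39
[6, 23, 12] → sum 41
[23, 12, 1] → sum 36
[12, 1, 12] → sum 25
Maximum of these is 52.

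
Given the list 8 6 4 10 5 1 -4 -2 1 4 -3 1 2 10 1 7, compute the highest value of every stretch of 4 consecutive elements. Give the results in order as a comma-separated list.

10, 10, 10, 10, 5, 1, 4, 4, 4, 4, 10, 10, 10

Sliding a size-4 window across the 16 values:
[8, 6, 4, 10] → max 10
[6, 4, 10, 5] → max 10
[4, 10, 5, 1] → max 10
[10, 5, 1, -4] → max 10
[5, 1, -4, -2] → max 5
[1, -4, -2, 1] → max 1
[-4, -2, 1, 4] → max 4
[-2, 1, 4, -3] → max 4
[1, 4, -3, 1] → max 4
[4, -3, 1, 2] → max 4
[-3, 1, 2, 10] → max 10
[1, 2, 10, 1] → max 10
[2, 10, 1, 7] → max 10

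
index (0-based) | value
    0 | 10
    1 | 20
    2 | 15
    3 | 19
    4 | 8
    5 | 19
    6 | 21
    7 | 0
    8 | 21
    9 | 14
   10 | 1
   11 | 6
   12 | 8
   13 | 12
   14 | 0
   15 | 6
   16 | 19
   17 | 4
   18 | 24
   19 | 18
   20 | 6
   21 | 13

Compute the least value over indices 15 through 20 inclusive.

Elements at indices 15..20: 6, 19, 4, 24, 18, 6
min(6, 19, 4, 24, 18, 6) = 4

4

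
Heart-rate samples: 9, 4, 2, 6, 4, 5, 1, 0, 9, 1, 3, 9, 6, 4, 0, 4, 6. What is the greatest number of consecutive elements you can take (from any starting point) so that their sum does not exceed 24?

[9] sum 9 len 1
[9, 4] sum 13 len 2
[9, 4, 2] sum 15 len 3
[9, 4, 2, 6] sum 21 len 4
[4, 2, 6, 4] sum 16 len 4
[4, 2, 6, 4, 5] sum 21 len 5
[4, 2, 6, 4, 5, 1] sum 22 len 6
[4, 2, 6, 4, 5, 1, 0] sum 22 len 7
[4, 5, 1, 0, 9] sum 19 len 5
[4, 5, 1, 0, 9, 1] sum 20 len 6
[4, 5, 1, 0, 9, 1, 3] sum 23 len 7
[1, 0, 9, 1, 3, 9] sum 23 len 6
[1, 3, 9, 6] sum 19 len 4
[1, 3, 9, 6, 4] sum 23 len 5
[1, 3, 9, 6, 4, 0] sum 23 len 6
[9, 6, 4, 0, 4] sum 23 len 5
[6, 4, 0, 4, 6] sum 20 len 5
Longest length seen: 7.

7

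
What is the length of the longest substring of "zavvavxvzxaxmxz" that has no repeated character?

4

add z: [z] len 1
add a: [z, a] len 2
add v: [z, a, v] len 3
add v (repeat v, move left end past it): [v] len 1
add a: [v, a] len 2
add v (repeat v, move left end past it): [a, v] len 2
add x: [a, v, x] len 3
add v (repeat v, move left end past it): [x, v] len 2
add z: [x, v, z] len 3
add x (repeat x, move left end past it): [v, z, x] len 3
add a: [v, z, x, a] len 4
add x (repeat x, move left end past it): [a, x] len 2
add m: [a, x, m] len 3
add x (repeat x, move left end past it): [m, x] len 2
add z: [m, x, z] len 3
Longest all-distinct length: 4.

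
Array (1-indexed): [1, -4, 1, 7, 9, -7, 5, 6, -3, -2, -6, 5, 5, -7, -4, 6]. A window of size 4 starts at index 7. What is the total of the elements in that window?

6

Elements at indices 7..10: 5, 6, -3, -2
sum(5, 6, -3, -2) = 6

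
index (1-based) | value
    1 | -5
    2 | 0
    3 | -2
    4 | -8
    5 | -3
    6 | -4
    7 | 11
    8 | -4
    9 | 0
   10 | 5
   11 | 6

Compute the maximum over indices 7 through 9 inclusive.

11

Elements at indices 7..9: 11, -4, 0
max(11, -4, 0) = 11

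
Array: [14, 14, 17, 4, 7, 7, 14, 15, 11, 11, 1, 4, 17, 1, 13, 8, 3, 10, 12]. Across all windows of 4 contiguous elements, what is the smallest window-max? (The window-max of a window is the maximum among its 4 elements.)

11

14 14 17 4 → max 17
14 17 4 7 → max 17
17 4 7 7 → max 17
4 7 7 14 → max 14
7 7 14 15 → max 15
7 14 15 11 → max 15
14 15 11 11 → max 15
15 11 11 1 → max 15
11 11 1 4 → max 11
11 1 4 17 → max 17
1 4 17 1 → max 17
4 17 1 13 → max 17
17 1 13 8 → max 17
1 13 8 3 → max 13
13 8 3 10 → max 13
8 3 10 12 → max 12
Smallest of these is 11.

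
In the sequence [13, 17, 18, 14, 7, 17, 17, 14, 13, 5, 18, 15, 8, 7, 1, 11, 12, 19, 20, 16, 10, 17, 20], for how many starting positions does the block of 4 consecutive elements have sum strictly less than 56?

11

(13, 17, 18, 14) → sum 62
(17, 18, 14, 7) → sum 56
(18, 14, 7, 17) → sum 56
(14, 7, 17, 17) → sum 55  < 56 ✓
(7, 17, 17, 14) → sum 55  < 56 ✓
(17, 17, 14, 13) → sum 61
(17, 14, 13, 5) → sum 49  < 56 ✓
(14, 13, 5, 18) → sum 50  < 56 ✓
(13, 5, 18, 15) → sum 51  < 56 ✓
(5, 18, 15, 8) → sum 46  < 56 ✓
(18, 15, 8, 7) → sum 48  < 56 ✓
(15, 8, 7, 1) → sum 31  < 56 ✓
(8, 7, 1, 11) → sum 27  < 56 ✓
(7, 1, 11, 12) → sum 31  < 56 ✓
(1, 11, 12, 19) → sum 43  < 56 ✓
(11, 12, 19, 20) → sum 62
(12, 19, 20, 16) → sum 67
(19, 20, 16, 10) → sum 65
(20, 16, 10, 17) → sum 63
(16, 10, 17, 20) → sum 63
11 windows satisfy the condition.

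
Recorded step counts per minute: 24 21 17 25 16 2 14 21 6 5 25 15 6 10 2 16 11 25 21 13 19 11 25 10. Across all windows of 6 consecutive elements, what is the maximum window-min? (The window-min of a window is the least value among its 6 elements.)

(24, 21, 17, 25, 16, 2) → min 2
(21, 17, 25, 16, 2, 14) → min 2
(17, 25, 16, 2, 14, 21) → min 2
(25, 16, 2, 14, 21, 6) → min 2
(16, 2, 14, 21, 6, 5) → min 2
(2, 14, 21, 6, 5, 25) → min 2
(14, 21, 6, 5, 25, 15) → min 5
(21, 6, 5, 25, 15, 6) → min 5
(6, 5, 25, 15, 6, 10) → min 5
(5, 25, 15, 6, 10, 2) → min 2
(25, 15, 6, 10, 2, 16) → min 2
(15, 6, 10, 2, 16, 11) → min 2
(6, 10, 2, 16, 11, 25) → min 2
(10, 2, 16, 11, 25, 21) → min 2
(2, 16, 11, 25, 21, 13) → min 2
(16, 11, 25, 21, 13, 19) → min 11
(11, 25, 21, 13, 19, 11) → min 11
(25, 21, 13, 19, 11, 25) → min 11
(21, 13, 19, 11, 25, 10) → min 10
Maximum of these is 11.

11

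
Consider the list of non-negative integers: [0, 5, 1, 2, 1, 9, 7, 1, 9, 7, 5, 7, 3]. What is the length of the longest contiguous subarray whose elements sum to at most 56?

12

add 0: [0] sum 0, len 1
add 5: [0, 5] sum 5, len 2
add 1: [0, 5, 1] sum 6, len 3
add 2: [0, 5, 1, 2] sum 8, len 4
add 1: [0, 5, 1, 2, 1] sum 9, len 5
add 9: [0, 5, 1, 2, 1, 9] sum 18, len 6
add 7: [0, 5, 1, 2, 1, 9, 7] sum 25, len 7
add 1: [0, 5, 1, 2, 1, 9, 7, 1] sum 26, len 8
add 9: [0, 5, 1, 2, 1, 9, 7, 1, 9] sum 35, len 9
add 7: [0, 5, 1, 2, 1, 9, 7, 1, 9, 7] sum 42, len 10
add 5: [0, 5, 1, 2, 1, 9, 7, 1, 9, 7, 5] sum 47, len 11
add 7: [0, 5, 1, 2, 1, 9, 7, 1, 9, 7, 5, 7] sum 54, len 12
add 3: [1, 2, 1, 9, 7, 1, 9, 7, 5, 7, 3] sum 52, len 11
Longest length seen: 12.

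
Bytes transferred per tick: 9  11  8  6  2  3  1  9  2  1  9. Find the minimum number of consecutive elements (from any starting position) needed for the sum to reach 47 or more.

8

add 9: running sum 9 < 47
add 11: running sum 20 < 47
add 8: running sum 28 < 47
add 6: running sum 34 < 47
add 2: running sum 36 < 47
add 3: running sum 39 < 47
add 1: running sum 40 < 47
end 7: [9, 11, 8, 6, 2, 3, 1, 9] sum 49, len 8
end 8: [9, 11, 8, 6, 2, 3, 1, 9, 2] sum 51, len 9
end 9: [9, 11, 8, 6, 2, 3, 1, 9, 2, 1] sum 52, len 10
end 10: [11, 8, 6, 2, 3, 1, 9, 2, 1, 9] sum 52, len 10
Shortest qualifying length: 8.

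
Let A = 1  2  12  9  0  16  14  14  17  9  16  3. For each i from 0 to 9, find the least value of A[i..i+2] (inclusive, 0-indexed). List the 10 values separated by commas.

1, 2, 0, 0, 0, 14, 14, 9, 9, 3

1 2 12 → min 1
2 12 9 → min 2
12 9 0 → min 0
9 0 16 → min 0
0 16 14 → min 0
16 14 14 → min 14
14 14 17 → min 14
14 17 9 → min 9
17 9 16 → min 9
9 16 3 → min 3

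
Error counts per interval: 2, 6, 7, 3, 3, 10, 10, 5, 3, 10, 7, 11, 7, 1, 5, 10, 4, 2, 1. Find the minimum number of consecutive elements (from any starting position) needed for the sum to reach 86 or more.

add 2: running sum 2 < 86
add 6: running sum 8 < 86
add 7: running sum 15 < 86
add 3: running sum 18 < 86
add 3: running sum 21 < 86
add 10: running sum 31 < 86
add 10: running sum 41 < 86
add 5: running sum 46 < 86
add 3: running sum 49 < 86
add 10: running sum 59 < 86
add 7: running sum 66 < 86
add 11: running sum 77 < 86
add 7: running sum 84 < 86
add 1: running sum 85 < 86
add 5: shortest ending here [6, 7, 3, 3, 10, 10, 5, 3, 10, 7, 11, 7, 1, 5] sum 88, len 14
add 10: shortest ending here [7, 3, 3, 10, 10, 5, 3, 10, 7, 11, 7, 1, 5, 10] sum 92, len 14
add 4: shortest ending here [3, 10, 10, 5, 3, 10, 7, 11, 7, 1, 5, 10, 4] sum 86, len 13
add 2: shortest ending here [3, 10, 10, 5, 3, 10, 7, 11, 7, 1, 5, 10, 4, 2] sum 88, len 14
add 1: shortest ending here [10, 10, 5, 3, 10, 7, 11, 7, 1, 5, 10, 4, 2, 1] sum 86, len 14
Shortest qualifying length: 13.

13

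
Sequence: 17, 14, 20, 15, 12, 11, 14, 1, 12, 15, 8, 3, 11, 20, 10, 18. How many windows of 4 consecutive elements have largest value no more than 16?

7

(17, 14, 20, 15) → max 20
(14, 20, 15, 12) → max 20
(20, 15, 12, 11) → max 20
(15, 12, 11, 14) → max 15  ≤ 16 ✓
(12, 11, 14, 1) → max 14  ≤ 16 ✓
(11, 14, 1, 12) → max 14  ≤ 16 ✓
(14, 1, 12, 15) → max 15  ≤ 16 ✓
(1, 12, 15, 8) → max 15  ≤ 16 ✓
(12, 15, 8, 3) → max 15  ≤ 16 ✓
(15, 8, 3, 11) → max 15  ≤ 16 ✓
(8, 3, 11, 20) → max 20
(3, 11, 20, 10) → max 20
(11, 20, 10, 18) → max 20
7 windows satisfy the condition.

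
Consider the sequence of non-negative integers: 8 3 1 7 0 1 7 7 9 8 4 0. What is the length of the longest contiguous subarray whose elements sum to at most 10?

4

add 8: [8] sum 8, len 1
add 3: [3] sum 3, len 1
add 1: [3, 1] sum 4, len 2
add 7: [1, 7] sum 8, len 2
add 0: [1, 7, 0] sum 8, len 3
add 1: [1, 7, 0, 1] sum 9, len 4
add 7: [0, 1, 7] sum 8, len 3
add 7: [7] sum 7, len 1
add 9: [9] sum 9, len 1
add 8: [8] sum 8, len 1
add 4: [4] sum 4, len 1
add 0: [4, 0] sum 4, len 2
Longest length seen: 4.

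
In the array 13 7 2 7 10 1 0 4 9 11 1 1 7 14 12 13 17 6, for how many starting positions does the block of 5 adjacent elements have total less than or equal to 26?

6

[13, 7, 2, 7, 10] → sum 39
[7, 2, 7, 10, 1] → sum 27
[2, 7, 10, 1, 0] → sum 20  ≤ 26 ✓
[7, 10, 1, 0, 4] → sum 22  ≤ 26 ✓
[10, 1, 0, 4, 9] → sum 24  ≤ 26 ✓
[1, 0, 4, 9, 11] → sum 25  ≤ 26 ✓
[0, 4, 9, 11, 1] → sum 25  ≤ 26 ✓
[4, 9, 11, 1, 1] → sum 26  ≤ 26 ✓
[9, 11, 1, 1, 7] → sum 29
[11, 1, 1, 7, 14] → sum 34
[1, 1, 7, 14, 12] → sum 35
[1, 7, 14, 12, 13] → sum 47
[7, 14, 12, 13, 17] → sum 63
[14, 12, 13, 17, 6] → sum 62
6 windows satisfy the condition.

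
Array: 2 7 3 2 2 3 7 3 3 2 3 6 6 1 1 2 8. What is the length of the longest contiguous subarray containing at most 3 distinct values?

11

[2] 1 distinct, len 1
[2, 7] 2 distinct, len 2
[2, 7, 3] 3 distinct, len 3
[2, 7, 3, 2] 3 distinct, len 4
[2, 7, 3, 2, 2] 3 distinct, len 5
[2, 7, 3, 2, 2, 3] 3 distinct, len 6
[2, 7, 3, 2, 2, 3, 7] 3 distinct, len 7
[2, 7, 3, 2, 2, 3, 7, 3] 3 distinct, len 8
[2, 7, 3, 2, 2, 3, 7, 3, 3] 3 distinct, len 9
[2, 7, 3, 2, 2, 3, 7, 3, 3, 2] 3 distinct, len 10
[2, 7, 3, 2, 2, 3, 7, 3, 3, 2, 3] 3 distinct, len 11
[3, 3, 2, 3, 6] 3 distinct, len 5
[3, 3, 2, 3, 6, 6] 3 distinct, len 6
[3, 6, 6, 1] 3 distinct, len 4
[3, 6, 6, 1, 1] 3 distinct, len 5
[6, 6, 1, 1, 2] 3 distinct, len 5
[1, 1, 2, 8] 3 distinct, len 4
Longest length with ≤3 distinct: 11.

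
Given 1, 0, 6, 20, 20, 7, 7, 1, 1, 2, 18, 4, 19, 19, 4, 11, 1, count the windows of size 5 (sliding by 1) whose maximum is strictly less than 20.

1 0 6 20 20 → max 20
0 6 20 20 7 → max 20
6 20 20 7 7 → max 20
20 20 7 7 1 → max 20
20 7 7 1 1 → max 20
7 7 1 1 2 → max 7  < 20 ✓
7 1 1 2 18 → max 18  < 20 ✓
1 1 2 18 4 → max 18  < 20 ✓
1 2 18 4 19 → max 19  < 20 ✓
2 18 4 19 19 → max 19  < 20 ✓
18 4 19 19 4 → max 19  < 20 ✓
4 19 19 4 11 → max 19  < 20 ✓
19 19 4 11 1 → max 19  < 20 ✓
8 windows satisfy the condition.

8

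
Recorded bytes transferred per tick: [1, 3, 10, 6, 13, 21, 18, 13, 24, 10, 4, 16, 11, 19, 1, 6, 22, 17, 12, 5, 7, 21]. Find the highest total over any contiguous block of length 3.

55

[1, 3, 10] → sum 14
[3, 10, 6] → sum 19
[10, 6, 13] → sum 29
[6, 13, 21] → sum 40
[13, 21, 18] → sum 52
[21, 18, 13] → sum 52
[18, 13, 24] → sum 55
[13, 24, 10] → sum 47
[24, 10, 4] → sum 38
[10, 4, 16] → sum 30
[4, 16, 11] → sum 31
[16, 11, 19] → sum 46
[11, 19, 1] → sum 31
[19, 1, 6] → sum 26
[1, 6, 22] → sum 29
[6, 22, 17] → sum 45
[22, 17, 12] → sum 51
[17, 12, 5] → sum 34
[12, 5, 7] → sum 24
[5, 7, 21] → sum 33
Highest of these is 55.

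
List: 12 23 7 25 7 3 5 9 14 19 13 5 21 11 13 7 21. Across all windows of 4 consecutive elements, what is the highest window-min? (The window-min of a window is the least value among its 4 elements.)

12 23 7 25 → min 7
23 7 25 7 → min 7
7 25 7 3 → min 3
25 7 3 5 → min 3
7 3 5 9 → min 3
3 5 9 14 → min 3
5 9 14 19 → min 5
9 14 19 13 → min 9
14 19 13 5 → min 5
19 13 5 21 → min 5
13 5 21 11 → min 5
5 21 11 13 → min 5
21 11 13 7 → min 7
11 13 7 21 → min 7
Highest of these is 9.

9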